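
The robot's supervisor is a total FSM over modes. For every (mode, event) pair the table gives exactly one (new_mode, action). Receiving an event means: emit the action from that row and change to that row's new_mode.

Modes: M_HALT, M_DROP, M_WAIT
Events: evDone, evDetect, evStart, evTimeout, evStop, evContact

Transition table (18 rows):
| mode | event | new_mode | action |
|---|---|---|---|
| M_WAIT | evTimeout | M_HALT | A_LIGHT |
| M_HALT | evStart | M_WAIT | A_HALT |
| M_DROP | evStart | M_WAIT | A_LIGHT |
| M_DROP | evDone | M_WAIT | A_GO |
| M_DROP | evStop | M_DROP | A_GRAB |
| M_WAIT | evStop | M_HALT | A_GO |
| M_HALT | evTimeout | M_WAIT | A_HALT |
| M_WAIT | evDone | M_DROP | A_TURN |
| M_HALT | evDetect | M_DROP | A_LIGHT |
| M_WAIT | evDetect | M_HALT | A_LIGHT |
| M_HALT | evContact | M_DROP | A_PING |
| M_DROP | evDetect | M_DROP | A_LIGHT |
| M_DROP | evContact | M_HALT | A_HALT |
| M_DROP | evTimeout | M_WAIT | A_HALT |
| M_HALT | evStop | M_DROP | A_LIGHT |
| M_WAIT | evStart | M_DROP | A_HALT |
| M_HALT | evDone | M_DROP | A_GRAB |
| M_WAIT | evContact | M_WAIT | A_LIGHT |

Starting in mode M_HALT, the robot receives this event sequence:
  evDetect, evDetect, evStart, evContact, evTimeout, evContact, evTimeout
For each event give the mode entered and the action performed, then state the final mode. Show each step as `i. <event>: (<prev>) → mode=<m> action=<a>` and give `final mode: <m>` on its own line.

1. evDetect: (M_HALT) → mode=M_DROP action=A_LIGHT
2. evDetect: (M_DROP) → mode=M_DROP action=A_LIGHT
3. evStart: (M_DROP) → mode=M_WAIT action=A_LIGHT
4. evContact: (M_WAIT) → mode=M_WAIT action=A_LIGHT
5. evTimeout: (M_WAIT) → mode=M_HALT action=A_LIGHT
6. evContact: (M_HALT) → mode=M_DROP action=A_PING
7. evTimeout: (M_DROP) → mode=M_WAIT action=A_HALT

final mode: M_WAIT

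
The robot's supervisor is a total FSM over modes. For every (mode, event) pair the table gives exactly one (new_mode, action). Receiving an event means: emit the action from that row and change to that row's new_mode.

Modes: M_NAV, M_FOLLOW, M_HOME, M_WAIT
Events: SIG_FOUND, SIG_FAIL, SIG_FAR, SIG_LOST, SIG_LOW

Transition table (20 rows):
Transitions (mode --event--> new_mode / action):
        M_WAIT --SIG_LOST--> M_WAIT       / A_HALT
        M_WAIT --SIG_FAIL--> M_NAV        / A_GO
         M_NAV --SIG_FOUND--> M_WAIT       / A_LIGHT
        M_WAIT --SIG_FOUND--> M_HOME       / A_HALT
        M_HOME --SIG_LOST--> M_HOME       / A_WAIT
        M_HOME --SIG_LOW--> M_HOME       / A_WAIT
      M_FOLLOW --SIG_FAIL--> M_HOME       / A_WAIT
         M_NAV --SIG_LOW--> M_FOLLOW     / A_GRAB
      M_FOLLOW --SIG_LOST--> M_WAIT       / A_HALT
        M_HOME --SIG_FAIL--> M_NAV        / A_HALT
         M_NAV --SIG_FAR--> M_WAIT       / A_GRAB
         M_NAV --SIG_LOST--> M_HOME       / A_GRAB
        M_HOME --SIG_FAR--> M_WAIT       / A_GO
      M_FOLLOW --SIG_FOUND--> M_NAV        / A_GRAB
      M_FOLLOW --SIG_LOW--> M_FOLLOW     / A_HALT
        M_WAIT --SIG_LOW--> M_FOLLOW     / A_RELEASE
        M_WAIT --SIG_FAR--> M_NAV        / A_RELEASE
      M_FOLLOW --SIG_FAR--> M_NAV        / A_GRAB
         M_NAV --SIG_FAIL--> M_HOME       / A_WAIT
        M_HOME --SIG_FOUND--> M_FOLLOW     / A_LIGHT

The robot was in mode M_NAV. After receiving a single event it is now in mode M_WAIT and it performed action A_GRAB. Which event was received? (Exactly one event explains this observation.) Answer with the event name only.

SIG_FAR

try SIG_FOUND: (M_NAV, SIG_FOUND) → (M_WAIT, A_LIGHT)
try SIG_FAIL: (M_NAV, SIG_FAIL) → (M_HOME, A_WAIT)
try SIG_FAR: (M_NAV, SIG_FAR) → (M_WAIT, A_GRAB)  ← matches
try SIG_LOST: (M_NAV, SIG_LOST) → (M_HOME, A_GRAB)
try SIG_LOW: (M_NAV, SIG_LOW) → (M_FOLLOW, A_GRAB)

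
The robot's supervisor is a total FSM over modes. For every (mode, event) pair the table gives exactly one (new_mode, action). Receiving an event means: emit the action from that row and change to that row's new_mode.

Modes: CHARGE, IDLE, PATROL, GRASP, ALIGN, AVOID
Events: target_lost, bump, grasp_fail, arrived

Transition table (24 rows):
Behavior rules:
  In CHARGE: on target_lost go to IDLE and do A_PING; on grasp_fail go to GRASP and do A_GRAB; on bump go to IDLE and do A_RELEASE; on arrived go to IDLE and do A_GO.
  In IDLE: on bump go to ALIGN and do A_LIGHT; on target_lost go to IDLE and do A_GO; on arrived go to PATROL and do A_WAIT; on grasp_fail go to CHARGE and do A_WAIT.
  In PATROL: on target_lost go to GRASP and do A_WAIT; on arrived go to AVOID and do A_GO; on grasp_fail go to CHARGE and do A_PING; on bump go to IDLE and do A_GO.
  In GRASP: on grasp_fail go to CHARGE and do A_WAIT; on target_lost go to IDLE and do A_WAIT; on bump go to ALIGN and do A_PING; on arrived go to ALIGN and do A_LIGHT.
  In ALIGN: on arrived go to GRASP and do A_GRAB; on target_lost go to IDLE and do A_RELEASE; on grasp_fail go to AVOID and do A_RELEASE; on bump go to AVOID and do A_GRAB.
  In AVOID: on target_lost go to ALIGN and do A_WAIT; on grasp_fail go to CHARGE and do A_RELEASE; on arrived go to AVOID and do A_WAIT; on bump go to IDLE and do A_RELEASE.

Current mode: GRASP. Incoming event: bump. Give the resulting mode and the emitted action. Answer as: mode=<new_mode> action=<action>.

mode=ALIGN action=A_PING

current mode = GRASP; filter table to that mode:
  (GRASP, grasp_fail) → (CHARGE, A_WAIT)
  (GRASP, target_lost) → (IDLE, A_WAIT)
  (GRASP, bump) → (ALIGN, A_PING)  ← event matches
  (GRASP, arrived) → (ALIGN, A_LIGHT)
event = bump selects (ALIGN, A_PING)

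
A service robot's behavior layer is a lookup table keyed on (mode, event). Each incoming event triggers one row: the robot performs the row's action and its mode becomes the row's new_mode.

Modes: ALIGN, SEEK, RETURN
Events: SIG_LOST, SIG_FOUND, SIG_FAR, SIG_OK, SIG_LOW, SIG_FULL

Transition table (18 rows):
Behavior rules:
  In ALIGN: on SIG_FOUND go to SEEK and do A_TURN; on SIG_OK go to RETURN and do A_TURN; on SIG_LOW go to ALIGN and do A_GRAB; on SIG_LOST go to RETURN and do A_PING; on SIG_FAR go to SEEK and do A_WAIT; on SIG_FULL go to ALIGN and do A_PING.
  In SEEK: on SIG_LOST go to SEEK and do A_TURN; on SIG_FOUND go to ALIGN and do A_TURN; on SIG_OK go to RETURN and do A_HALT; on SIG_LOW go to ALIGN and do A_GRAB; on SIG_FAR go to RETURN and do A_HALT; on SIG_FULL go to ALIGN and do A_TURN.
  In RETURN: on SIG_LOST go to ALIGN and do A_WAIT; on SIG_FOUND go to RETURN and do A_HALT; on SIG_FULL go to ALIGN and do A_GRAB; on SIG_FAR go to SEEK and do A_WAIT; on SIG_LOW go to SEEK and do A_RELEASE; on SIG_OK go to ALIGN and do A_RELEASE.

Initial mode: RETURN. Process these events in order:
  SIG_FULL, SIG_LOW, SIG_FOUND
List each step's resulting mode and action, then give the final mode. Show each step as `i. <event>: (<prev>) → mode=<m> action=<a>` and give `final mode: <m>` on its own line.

final mode: SEEK

1. SIG_FULL: (RETURN) → mode=ALIGN action=A_GRAB
2. SIG_LOW: (ALIGN) → mode=ALIGN action=A_GRAB
3. SIG_FOUND: (ALIGN) → mode=SEEK action=A_TURN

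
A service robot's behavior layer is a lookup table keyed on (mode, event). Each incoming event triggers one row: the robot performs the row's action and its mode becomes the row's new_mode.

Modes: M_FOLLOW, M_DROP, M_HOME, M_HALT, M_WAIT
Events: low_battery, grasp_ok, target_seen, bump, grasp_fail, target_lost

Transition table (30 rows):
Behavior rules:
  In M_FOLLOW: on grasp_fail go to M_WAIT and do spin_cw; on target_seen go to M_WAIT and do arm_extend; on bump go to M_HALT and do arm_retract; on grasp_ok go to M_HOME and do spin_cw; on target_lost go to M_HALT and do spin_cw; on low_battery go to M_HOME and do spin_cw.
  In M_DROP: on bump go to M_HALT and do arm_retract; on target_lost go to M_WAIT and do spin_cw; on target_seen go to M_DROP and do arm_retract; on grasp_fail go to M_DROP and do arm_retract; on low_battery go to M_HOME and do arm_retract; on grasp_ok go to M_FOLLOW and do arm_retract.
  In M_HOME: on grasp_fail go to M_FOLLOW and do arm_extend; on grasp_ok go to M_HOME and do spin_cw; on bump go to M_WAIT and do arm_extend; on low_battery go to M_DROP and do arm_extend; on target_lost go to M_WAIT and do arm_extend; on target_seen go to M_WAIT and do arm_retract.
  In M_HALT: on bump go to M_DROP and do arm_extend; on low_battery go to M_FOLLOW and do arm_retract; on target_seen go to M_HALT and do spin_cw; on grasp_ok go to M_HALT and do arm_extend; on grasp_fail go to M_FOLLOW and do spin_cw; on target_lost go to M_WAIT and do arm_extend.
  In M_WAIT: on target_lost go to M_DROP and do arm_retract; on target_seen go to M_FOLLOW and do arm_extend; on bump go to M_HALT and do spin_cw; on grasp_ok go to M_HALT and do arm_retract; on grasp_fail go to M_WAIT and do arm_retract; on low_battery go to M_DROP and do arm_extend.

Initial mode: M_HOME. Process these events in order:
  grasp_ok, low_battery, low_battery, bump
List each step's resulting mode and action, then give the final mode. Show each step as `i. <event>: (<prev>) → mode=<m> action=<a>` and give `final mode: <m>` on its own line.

1. grasp_ok: (M_HOME) → mode=M_HOME action=spin_cw
2. low_battery: (M_HOME) → mode=M_DROP action=arm_extend
3. low_battery: (M_DROP) → mode=M_HOME action=arm_retract
4. bump: (M_HOME) → mode=M_WAIT action=arm_extend

final mode: M_WAIT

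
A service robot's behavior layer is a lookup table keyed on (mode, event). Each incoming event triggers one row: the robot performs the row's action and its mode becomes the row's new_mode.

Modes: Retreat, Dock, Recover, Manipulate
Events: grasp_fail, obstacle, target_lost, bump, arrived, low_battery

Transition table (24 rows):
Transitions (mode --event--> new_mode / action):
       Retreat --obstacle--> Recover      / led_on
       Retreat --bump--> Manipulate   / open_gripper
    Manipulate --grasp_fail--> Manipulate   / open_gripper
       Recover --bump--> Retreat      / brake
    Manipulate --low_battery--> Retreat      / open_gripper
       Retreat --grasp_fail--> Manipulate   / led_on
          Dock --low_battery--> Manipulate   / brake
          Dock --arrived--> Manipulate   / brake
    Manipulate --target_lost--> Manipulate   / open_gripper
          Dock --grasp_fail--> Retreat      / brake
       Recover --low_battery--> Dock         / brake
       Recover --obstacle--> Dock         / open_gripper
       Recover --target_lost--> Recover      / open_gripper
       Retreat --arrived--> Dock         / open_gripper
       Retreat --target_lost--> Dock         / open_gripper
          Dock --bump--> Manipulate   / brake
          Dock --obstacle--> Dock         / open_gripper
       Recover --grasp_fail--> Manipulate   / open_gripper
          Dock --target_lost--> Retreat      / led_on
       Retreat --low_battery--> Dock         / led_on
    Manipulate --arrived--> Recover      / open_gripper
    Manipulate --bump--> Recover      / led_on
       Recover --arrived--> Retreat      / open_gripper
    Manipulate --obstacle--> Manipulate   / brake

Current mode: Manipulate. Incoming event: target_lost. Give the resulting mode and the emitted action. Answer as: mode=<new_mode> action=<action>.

current mode = Manipulate; filter table to that mode:
  (Manipulate, grasp_fail) → (Manipulate, open_gripper)
  (Manipulate, low_battery) → (Retreat, open_gripper)
  (Manipulate, target_lost) → (Manipulate, open_gripper)  ← event matches
  (Manipulate, arrived) → (Recover, open_gripper)
  (Manipulate, bump) → (Recover, led_on)
  (Manipulate, obstacle) → (Manipulate, brake)
event = target_lost selects (Manipulate, open_gripper)

mode=Manipulate action=open_gripper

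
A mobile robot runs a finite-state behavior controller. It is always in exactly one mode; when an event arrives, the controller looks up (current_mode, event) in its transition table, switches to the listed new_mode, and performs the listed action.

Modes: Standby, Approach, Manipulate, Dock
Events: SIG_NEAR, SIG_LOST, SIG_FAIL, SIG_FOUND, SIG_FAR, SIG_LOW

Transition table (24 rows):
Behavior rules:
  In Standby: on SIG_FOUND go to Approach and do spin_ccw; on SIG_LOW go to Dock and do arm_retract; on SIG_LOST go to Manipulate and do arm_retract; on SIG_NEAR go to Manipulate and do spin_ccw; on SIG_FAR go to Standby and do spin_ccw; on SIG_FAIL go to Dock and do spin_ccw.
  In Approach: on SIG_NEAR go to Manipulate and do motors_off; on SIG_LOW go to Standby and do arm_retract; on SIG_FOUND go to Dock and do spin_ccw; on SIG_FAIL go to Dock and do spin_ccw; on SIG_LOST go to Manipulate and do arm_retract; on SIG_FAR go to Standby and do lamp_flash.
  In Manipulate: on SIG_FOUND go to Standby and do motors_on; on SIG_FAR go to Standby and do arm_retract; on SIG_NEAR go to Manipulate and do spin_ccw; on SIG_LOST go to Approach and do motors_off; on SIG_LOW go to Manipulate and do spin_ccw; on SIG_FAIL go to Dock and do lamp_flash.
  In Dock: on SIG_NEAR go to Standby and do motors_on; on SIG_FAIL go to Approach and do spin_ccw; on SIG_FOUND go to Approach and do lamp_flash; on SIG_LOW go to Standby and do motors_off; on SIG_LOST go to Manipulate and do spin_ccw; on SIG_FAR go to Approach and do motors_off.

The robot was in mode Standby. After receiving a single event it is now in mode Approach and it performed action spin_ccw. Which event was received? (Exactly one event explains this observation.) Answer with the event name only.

try SIG_NEAR: (Standby, SIG_NEAR) → (Manipulate, spin_ccw)
try SIG_LOST: (Standby, SIG_LOST) → (Manipulate, arm_retract)
try SIG_FAIL: (Standby, SIG_FAIL) → (Dock, spin_ccw)
try SIG_FOUND: (Standby, SIG_FOUND) → (Approach, spin_ccw)  ← matches
try SIG_FAR: (Standby, SIG_FAR) → (Standby, spin_ccw)
try SIG_LOW: (Standby, SIG_LOW) → (Dock, arm_retract)

SIG_FOUND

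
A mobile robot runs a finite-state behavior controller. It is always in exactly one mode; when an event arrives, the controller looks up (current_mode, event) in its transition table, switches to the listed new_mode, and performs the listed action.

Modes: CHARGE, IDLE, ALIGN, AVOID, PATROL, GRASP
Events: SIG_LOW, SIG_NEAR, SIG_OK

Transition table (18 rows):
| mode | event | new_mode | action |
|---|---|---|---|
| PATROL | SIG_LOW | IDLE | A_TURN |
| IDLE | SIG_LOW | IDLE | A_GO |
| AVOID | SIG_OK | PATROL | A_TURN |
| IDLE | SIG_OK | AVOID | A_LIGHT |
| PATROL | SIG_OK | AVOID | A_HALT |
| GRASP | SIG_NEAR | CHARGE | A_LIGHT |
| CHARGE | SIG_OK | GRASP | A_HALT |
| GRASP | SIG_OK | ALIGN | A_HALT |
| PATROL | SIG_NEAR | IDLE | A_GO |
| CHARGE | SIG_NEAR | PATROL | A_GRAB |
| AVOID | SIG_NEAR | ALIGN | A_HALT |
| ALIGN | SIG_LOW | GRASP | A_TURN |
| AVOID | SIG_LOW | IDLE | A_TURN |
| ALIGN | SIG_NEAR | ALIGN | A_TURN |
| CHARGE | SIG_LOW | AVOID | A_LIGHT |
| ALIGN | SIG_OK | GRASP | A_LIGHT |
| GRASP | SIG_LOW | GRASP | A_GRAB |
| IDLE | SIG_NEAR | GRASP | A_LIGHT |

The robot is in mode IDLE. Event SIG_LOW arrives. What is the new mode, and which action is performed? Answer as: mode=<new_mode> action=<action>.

current mode = IDLE; filter table to that mode:
  (IDLE, SIG_LOW) → (IDLE, A_GO)  ← event matches
  (IDLE, SIG_OK) → (AVOID, A_LIGHT)
  (IDLE, SIG_NEAR) → (GRASP, A_LIGHT)
event = SIG_LOW selects (IDLE, A_GO)

mode=IDLE action=A_GO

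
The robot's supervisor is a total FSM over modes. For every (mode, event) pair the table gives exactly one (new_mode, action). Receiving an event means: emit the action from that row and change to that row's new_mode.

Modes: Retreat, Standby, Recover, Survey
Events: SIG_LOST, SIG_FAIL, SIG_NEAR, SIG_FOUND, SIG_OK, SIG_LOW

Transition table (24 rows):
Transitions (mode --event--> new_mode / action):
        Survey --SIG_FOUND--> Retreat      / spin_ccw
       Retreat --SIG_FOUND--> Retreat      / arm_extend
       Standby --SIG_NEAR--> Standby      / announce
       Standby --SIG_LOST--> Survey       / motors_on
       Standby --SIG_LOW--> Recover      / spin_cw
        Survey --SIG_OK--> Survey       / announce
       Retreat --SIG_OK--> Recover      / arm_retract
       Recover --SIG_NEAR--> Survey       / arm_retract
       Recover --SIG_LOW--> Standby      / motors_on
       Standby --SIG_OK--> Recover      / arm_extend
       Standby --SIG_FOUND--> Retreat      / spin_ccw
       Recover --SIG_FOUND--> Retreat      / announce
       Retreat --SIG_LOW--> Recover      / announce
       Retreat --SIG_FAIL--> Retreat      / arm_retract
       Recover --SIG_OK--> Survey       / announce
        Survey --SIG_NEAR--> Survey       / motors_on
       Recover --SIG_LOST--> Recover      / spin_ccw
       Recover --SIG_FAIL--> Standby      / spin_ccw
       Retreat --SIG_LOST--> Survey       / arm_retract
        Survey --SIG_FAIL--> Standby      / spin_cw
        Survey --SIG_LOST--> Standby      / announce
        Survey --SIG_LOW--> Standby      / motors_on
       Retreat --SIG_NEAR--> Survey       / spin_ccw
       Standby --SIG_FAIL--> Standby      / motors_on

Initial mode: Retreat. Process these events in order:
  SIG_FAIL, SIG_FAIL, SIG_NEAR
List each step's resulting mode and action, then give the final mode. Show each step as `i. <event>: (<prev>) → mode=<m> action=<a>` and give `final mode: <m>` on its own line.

final mode: Survey

1. SIG_FAIL: (Retreat) → mode=Retreat action=arm_retract
2. SIG_FAIL: (Retreat) → mode=Retreat action=arm_retract
3. SIG_NEAR: (Retreat) → mode=Survey action=spin_ccw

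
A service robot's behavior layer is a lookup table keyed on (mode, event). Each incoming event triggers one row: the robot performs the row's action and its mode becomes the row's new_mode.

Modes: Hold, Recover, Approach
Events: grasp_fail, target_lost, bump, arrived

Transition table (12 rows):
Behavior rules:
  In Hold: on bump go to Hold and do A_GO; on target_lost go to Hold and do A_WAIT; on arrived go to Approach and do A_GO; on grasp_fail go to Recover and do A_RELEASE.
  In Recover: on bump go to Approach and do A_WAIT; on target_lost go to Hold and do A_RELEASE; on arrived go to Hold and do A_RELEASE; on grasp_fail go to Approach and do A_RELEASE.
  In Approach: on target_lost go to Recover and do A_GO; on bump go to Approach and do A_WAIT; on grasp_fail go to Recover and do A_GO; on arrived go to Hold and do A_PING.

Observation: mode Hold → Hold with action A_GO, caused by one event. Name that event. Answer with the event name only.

try grasp_fail: (Hold, grasp_fail) → (Recover, A_RELEASE)
try target_lost: (Hold, target_lost) → (Hold, A_WAIT)
try bump: (Hold, bump) → (Hold, A_GO)  ← matches
try arrived: (Hold, arrived) → (Approach, A_GO)

bump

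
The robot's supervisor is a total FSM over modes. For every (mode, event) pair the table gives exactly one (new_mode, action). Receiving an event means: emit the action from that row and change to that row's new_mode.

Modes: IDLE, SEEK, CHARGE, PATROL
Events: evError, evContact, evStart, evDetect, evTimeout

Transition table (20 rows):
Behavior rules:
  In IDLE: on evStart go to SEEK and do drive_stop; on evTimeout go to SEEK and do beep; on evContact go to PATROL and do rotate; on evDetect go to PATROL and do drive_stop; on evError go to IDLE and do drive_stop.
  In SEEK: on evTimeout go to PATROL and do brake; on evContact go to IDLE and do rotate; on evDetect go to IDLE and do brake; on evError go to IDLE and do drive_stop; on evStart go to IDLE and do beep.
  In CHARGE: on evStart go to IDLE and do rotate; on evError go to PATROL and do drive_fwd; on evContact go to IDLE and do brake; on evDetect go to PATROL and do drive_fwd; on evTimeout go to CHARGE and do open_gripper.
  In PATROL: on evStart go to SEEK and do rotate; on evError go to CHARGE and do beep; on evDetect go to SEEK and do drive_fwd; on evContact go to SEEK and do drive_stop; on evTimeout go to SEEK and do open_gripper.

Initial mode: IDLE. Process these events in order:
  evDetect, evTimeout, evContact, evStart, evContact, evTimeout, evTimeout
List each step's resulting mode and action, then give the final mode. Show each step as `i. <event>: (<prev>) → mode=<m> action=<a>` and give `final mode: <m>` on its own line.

1. evDetect: (IDLE) → mode=PATROL action=drive_stop
2. evTimeout: (PATROL) → mode=SEEK action=open_gripper
3. evContact: (SEEK) → mode=IDLE action=rotate
4. evStart: (IDLE) → mode=SEEK action=drive_stop
5. evContact: (SEEK) → mode=IDLE action=rotate
6. evTimeout: (IDLE) → mode=SEEK action=beep
7. evTimeout: (SEEK) → mode=PATROL action=brake

final mode: PATROL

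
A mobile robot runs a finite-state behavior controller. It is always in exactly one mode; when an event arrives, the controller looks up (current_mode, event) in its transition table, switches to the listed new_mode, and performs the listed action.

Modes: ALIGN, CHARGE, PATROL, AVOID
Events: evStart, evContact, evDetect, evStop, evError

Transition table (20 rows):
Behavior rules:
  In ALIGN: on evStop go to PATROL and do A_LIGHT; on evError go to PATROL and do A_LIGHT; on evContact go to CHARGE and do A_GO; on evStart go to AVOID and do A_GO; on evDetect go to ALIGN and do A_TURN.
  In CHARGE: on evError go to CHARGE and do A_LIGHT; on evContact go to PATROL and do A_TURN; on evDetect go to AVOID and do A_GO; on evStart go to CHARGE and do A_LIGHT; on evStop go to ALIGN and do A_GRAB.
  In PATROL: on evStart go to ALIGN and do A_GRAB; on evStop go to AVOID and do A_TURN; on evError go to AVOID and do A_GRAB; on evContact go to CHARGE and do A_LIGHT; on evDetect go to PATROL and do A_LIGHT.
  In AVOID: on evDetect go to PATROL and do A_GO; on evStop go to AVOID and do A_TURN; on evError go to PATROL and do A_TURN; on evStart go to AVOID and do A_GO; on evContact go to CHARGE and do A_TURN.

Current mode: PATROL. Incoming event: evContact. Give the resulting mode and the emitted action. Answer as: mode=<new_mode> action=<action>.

mode=CHARGE action=A_LIGHT

current mode = PATROL; filter table to that mode:
  (PATROL, evStart) → (ALIGN, A_GRAB)
  (PATROL, evStop) → (AVOID, A_TURN)
  (PATROL, evError) → (AVOID, A_GRAB)
  (PATROL, evContact) → (CHARGE, A_LIGHT)  ← event matches
  (PATROL, evDetect) → (PATROL, A_LIGHT)
event = evContact selects (CHARGE, A_LIGHT)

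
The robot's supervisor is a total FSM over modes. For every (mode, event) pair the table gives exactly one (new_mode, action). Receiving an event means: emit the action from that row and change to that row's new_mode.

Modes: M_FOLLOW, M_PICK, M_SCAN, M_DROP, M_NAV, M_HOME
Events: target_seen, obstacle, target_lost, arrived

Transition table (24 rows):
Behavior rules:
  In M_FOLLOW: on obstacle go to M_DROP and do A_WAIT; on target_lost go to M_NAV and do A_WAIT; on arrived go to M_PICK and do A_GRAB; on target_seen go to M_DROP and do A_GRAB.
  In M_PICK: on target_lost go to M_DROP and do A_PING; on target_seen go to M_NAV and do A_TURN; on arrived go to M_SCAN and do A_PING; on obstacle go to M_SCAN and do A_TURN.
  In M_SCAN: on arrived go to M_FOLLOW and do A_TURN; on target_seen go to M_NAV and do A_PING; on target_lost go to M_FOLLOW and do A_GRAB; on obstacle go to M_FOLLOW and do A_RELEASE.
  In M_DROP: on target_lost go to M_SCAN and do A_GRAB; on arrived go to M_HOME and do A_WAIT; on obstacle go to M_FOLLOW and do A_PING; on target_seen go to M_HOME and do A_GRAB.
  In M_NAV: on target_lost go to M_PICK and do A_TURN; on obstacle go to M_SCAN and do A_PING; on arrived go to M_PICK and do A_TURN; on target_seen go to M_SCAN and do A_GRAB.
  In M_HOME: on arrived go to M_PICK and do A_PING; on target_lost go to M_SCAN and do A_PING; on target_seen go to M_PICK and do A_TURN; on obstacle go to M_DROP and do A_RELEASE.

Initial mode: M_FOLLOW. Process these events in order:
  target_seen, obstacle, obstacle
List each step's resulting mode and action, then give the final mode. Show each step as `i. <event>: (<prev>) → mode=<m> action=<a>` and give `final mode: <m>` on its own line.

final mode: M_DROP

1. target_seen: (M_FOLLOW) → mode=M_DROP action=A_GRAB
2. obstacle: (M_DROP) → mode=M_FOLLOW action=A_PING
3. obstacle: (M_FOLLOW) → mode=M_DROP action=A_WAIT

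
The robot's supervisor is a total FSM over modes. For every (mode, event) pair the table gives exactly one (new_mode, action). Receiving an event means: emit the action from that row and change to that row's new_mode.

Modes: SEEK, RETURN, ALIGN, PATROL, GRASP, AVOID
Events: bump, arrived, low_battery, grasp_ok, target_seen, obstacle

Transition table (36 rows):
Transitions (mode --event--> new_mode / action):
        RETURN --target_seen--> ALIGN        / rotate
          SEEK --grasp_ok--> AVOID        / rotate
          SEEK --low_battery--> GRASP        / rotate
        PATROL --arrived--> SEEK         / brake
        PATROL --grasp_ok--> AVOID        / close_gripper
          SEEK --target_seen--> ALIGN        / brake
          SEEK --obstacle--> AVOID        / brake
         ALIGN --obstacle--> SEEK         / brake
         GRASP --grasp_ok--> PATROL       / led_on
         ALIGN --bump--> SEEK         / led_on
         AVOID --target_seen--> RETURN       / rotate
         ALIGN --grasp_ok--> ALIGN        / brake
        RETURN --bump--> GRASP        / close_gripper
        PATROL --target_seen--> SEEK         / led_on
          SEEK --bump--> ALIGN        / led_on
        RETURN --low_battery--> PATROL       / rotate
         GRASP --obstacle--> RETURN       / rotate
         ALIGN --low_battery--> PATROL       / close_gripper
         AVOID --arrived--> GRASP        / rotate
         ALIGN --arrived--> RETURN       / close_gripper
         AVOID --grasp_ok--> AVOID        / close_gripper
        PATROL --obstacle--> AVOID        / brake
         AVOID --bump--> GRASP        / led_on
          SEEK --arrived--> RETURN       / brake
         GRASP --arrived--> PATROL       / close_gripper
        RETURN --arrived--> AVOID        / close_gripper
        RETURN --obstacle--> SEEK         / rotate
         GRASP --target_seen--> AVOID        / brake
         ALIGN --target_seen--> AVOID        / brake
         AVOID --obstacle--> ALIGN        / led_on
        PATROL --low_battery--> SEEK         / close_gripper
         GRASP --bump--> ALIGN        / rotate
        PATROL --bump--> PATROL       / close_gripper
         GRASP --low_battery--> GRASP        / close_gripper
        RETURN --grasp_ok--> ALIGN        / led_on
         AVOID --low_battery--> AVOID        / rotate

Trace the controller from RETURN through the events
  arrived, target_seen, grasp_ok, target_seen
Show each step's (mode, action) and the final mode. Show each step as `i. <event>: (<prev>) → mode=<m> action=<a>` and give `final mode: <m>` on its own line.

final mode: AVOID

1. arrived: (RETURN) → mode=AVOID action=close_gripper
2. target_seen: (AVOID) → mode=RETURN action=rotate
3. grasp_ok: (RETURN) → mode=ALIGN action=led_on
4. target_seen: (ALIGN) → mode=AVOID action=brake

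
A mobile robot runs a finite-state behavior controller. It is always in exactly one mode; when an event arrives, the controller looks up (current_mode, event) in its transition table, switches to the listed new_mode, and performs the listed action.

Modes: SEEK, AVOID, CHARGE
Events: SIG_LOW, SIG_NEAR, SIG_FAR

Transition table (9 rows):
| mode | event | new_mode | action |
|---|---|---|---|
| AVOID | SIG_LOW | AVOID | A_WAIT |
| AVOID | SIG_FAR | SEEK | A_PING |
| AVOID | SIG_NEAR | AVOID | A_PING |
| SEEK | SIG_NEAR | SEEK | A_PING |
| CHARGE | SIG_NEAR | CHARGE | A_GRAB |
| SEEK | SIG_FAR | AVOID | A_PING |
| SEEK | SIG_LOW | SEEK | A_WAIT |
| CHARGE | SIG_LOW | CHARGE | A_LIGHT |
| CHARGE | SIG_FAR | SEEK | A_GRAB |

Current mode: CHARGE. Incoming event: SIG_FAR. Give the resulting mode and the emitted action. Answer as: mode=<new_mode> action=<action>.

mode=SEEK action=A_GRAB

current mode = CHARGE; filter table to that mode:
  (CHARGE, SIG_NEAR) → (CHARGE, A_GRAB)
  (CHARGE, SIG_LOW) → (CHARGE, A_LIGHT)
  (CHARGE, SIG_FAR) → (SEEK, A_GRAB)  ← event matches
event = SIG_FAR selects (SEEK, A_GRAB)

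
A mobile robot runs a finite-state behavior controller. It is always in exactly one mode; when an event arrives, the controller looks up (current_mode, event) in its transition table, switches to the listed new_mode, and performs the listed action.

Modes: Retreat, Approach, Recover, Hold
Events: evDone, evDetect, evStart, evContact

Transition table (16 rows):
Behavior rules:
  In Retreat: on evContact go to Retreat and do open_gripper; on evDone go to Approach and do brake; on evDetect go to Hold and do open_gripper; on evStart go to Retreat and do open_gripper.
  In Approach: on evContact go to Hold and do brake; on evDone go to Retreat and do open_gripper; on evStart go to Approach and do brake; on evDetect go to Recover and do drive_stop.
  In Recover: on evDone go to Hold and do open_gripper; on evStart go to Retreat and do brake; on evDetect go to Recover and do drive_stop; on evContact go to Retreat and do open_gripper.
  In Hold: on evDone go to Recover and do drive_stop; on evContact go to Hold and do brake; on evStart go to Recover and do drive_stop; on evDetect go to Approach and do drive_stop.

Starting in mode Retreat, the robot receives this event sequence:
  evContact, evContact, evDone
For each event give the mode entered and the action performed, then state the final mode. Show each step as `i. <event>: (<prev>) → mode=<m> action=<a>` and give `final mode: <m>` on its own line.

1. evContact: (Retreat) → mode=Retreat action=open_gripper
2. evContact: (Retreat) → mode=Retreat action=open_gripper
3. evDone: (Retreat) → mode=Approach action=brake

final mode: Approach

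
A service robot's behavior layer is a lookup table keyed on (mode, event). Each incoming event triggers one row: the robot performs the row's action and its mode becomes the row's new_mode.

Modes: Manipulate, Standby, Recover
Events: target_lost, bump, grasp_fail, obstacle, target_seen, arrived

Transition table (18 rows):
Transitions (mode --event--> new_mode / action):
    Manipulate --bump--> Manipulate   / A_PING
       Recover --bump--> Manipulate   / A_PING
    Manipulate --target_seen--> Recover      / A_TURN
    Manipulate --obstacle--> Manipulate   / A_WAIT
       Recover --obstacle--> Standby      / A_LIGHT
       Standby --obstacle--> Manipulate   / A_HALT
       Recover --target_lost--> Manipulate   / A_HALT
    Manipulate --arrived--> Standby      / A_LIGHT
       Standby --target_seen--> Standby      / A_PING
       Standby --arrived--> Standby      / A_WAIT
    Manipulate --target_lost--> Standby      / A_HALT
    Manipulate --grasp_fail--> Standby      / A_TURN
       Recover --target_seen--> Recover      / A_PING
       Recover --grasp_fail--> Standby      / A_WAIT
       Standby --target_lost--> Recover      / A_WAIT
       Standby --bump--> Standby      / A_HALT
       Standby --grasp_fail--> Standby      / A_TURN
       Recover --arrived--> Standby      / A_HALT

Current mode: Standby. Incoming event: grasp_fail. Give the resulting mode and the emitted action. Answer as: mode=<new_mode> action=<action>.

current mode = Standby; filter table to that mode:
  (Standby, obstacle) → (Manipulate, A_HALT)
  (Standby, target_seen) → (Standby, A_PING)
  (Standby, arrived) → (Standby, A_WAIT)
  (Standby, target_lost) → (Recover, A_WAIT)
  (Standby, bump) → (Standby, A_HALT)
  (Standby, grasp_fail) → (Standby, A_TURN)  ← event matches
event = grasp_fail selects (Standby, A_TURN)

mode=Standby action=A_TURN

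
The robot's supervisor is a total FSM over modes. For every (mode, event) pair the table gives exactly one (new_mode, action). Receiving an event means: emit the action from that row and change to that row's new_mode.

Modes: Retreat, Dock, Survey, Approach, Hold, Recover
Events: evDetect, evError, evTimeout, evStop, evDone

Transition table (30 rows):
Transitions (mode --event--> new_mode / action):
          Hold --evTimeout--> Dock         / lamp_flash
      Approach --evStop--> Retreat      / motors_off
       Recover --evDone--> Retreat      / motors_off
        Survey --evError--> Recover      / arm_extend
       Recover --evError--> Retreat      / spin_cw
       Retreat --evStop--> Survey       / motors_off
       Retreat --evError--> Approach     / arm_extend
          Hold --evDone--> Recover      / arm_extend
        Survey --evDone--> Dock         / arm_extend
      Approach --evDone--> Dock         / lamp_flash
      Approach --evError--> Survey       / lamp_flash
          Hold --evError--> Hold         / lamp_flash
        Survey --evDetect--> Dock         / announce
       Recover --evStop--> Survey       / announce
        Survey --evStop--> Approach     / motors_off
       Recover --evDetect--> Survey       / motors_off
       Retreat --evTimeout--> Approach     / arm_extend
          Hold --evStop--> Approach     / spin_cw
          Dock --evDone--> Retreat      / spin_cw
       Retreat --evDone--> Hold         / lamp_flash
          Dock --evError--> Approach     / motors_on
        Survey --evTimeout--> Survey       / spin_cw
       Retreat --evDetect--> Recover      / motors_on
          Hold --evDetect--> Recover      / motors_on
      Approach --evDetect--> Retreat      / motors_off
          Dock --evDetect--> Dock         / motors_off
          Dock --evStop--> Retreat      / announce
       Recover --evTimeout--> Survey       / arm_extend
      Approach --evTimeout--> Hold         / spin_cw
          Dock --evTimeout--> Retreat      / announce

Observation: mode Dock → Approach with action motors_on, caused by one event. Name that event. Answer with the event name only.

evError

try evDetect: (Dock, evDetect) → (Dock, motors_off)
try evError: (Dock, evError) → (Approach, motors_on)  ← matches
try evTimeout: (Dock, evTimeout) → (Retreat, announce)
try evStop: (Dock, evStop) → (Retreat, announce)
try evDone: (Dock, evDone) → (Retreat, spin_cw)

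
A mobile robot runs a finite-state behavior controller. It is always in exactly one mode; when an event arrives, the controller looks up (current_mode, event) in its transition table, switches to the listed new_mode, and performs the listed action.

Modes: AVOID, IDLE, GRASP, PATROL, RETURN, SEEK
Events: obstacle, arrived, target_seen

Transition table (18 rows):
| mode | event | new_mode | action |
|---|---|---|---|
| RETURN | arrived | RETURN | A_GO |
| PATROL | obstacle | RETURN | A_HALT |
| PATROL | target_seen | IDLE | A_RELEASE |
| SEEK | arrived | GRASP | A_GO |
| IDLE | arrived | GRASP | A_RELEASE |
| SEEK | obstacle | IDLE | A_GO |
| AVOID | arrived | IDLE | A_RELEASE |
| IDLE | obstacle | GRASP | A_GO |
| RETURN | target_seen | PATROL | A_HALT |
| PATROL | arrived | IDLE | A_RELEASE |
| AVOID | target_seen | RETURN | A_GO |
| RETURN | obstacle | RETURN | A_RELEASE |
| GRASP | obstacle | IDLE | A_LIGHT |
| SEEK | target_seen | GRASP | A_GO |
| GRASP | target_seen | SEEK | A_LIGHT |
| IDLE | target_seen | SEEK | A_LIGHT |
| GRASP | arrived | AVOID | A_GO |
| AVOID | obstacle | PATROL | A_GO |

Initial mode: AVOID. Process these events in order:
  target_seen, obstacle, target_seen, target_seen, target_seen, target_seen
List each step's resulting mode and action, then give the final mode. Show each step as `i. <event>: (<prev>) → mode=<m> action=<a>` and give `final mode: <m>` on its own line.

1. target_seen: (AVOID) → mode=RETURN action=A_GO
2. obstacle: (RETURN) → mode=RETURN action=A_RELEASE
3. target_seen: (RETURN) → mode=PATROL action=A_HALT
4. target_seen: (PATROL) → mode=IDLE action=A_RELEASE
5. target_seen: (IDLE) → mode=SEEK action=A_LIGHT
6. target_seen: (SEEK) → mode=GRASP action=A_GO

final mode: GRASP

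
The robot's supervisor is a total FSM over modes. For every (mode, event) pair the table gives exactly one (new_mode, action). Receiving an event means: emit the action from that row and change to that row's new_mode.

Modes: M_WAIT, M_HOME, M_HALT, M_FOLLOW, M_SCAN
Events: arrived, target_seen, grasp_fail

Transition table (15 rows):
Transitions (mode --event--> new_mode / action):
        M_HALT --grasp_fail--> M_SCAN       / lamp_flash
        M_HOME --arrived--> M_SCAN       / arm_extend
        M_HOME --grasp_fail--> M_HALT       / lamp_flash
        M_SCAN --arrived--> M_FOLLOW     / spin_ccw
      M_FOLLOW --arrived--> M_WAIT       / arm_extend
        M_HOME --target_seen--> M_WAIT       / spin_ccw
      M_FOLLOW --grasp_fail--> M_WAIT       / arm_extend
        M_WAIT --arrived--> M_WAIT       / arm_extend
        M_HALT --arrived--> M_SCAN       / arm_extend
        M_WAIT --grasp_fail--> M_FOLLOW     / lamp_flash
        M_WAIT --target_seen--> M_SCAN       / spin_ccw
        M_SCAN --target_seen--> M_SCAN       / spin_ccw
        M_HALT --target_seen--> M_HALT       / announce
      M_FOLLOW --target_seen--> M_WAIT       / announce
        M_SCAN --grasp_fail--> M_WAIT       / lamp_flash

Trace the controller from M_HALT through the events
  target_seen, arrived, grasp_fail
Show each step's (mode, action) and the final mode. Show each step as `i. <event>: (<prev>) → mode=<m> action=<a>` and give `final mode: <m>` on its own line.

1. target_seen: (M_HALT) → mode=M_HALT action=announce
2. arrived: (M_HALT) → mode=M_SCAN action=arm_extend
3. grasp_fail: (M_SCAN) → mode=M_WAIT action=lamp_flash

final mode: M_WAIT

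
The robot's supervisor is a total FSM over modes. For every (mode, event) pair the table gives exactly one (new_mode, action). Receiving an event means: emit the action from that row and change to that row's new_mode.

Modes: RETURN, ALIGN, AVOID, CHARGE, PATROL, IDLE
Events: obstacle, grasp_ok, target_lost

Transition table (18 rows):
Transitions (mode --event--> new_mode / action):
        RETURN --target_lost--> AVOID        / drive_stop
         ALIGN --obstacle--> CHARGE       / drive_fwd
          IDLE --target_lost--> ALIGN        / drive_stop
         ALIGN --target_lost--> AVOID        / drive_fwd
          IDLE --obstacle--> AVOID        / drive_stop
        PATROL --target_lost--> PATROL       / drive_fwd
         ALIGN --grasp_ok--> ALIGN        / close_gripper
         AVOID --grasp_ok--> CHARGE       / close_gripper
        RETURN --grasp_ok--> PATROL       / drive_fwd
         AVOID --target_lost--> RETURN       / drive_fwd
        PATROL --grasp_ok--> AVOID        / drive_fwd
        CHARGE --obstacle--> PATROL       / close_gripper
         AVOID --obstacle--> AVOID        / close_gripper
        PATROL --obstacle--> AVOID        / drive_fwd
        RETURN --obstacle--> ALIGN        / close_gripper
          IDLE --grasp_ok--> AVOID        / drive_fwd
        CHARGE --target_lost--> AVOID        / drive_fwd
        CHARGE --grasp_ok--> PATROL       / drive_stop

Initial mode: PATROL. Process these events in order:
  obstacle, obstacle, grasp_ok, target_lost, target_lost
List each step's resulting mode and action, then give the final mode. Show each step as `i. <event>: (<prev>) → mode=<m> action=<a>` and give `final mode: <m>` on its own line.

1. obstacle: (PATROL) → mode=AVOID action=drive_fwd
2. obstacle: (AVOID) → mode=AVOID action=close_gripper
3. grasp_ok: (AVOID) → mode=CHARGE action=close_gripper
4. target_lost: (CHARGE) → mode=AVOID action=drive_fwd
5. target_lost: (AVOID) → mode=RETURN action=drive_fwd

final mode: RETURN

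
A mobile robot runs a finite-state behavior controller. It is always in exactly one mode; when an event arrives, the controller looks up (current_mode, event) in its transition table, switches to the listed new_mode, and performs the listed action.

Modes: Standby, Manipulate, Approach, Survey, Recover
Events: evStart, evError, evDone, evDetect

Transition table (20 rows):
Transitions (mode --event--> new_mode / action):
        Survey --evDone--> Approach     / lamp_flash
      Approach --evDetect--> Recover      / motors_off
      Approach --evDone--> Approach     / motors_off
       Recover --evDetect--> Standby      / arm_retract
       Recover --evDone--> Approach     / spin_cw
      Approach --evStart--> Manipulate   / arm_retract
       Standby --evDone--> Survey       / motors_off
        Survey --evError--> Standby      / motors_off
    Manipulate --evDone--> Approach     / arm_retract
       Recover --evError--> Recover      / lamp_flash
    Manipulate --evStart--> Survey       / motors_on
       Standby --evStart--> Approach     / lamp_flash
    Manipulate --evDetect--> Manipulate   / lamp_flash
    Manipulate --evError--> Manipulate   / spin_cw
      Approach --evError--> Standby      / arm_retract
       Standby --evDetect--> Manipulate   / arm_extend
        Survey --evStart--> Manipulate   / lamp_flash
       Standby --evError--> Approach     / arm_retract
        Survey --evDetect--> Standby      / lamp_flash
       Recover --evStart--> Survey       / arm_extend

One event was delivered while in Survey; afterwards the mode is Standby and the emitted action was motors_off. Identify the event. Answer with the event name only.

try evStart: (Survey, evStart) → (Manipulate, lamp_flash)
try evError: (Survey, evError) → (Standby, motors_off)  ← matches
try evDone: (Survey, evDone) → (Approach, lamp_flash)
try evDetect: (Survey, evDetect) → (Standby, lamp_flash)

evError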